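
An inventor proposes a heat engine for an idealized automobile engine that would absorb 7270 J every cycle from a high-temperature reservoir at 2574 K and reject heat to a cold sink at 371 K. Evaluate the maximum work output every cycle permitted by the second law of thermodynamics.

W_max ≈ 6220 J

No engine can exceed the Carnot limit: η_max = 1 − T_C/T_H = 1 − 371.00/2574.00 = 0.8559.
W_max = η_max · Q_H = 0.8559 × 7270 = 6220 J.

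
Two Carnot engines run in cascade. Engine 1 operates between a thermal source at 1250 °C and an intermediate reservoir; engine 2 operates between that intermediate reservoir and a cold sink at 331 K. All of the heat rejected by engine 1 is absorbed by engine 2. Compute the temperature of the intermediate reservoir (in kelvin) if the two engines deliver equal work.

T_m ≈ 927.1 K

T_H = 1250 °C → 1250 + 273.15 = 1523.15 K.
For reversible stages Q_m = Q_H·(T_m/T_H). Setting W₁ = Q_H(1 − T_m/T_H) equal to W₂ = Q_m(1 − T_C/T_m) = Q_H·(T_m − T_C)/T_H gives T_H − T_m = T_m − T_C, so T_m = (T_H + T_C)/2 = (1523.15 + 331.00)/2 = 927.1 K.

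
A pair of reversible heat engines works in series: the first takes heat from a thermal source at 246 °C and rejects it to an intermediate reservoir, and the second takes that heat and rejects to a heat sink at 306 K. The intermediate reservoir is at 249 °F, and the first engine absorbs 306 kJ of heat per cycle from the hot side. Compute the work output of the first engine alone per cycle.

W₁ ≈ 73.9 kJ

T_H = 246 °C → 246 + 273.15 = 519.15 K.
T_m = 249 °F → (249 − 32) × 5/9 = 120.56 °C = 393.71 K.
First-stage efficiency η₁ = 1 − T_m/T_H = 1 − 393.71/519.15 = 0.2416.
W₁ = η₁·Q_H = 0.2416 × 306 = 73.9 kJ.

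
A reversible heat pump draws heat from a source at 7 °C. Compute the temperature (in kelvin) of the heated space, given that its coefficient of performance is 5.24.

T_C = 7 °C → 7 + 273.15 = 280.15 K.
COP_HP = T_H/(T_H − T_C) ⇒ T_H = T_C·COP_HP/(COP_HP − 1) = 280.15 × 5.24/(5.24 − 1) = 346 K.

T_H ≈ 346 K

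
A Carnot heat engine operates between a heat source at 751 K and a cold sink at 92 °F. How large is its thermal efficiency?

T_C = 92 °F → (92 − 32) × 5/9 = 33.33 °C = 306.48 K.
The Carnot efficiency is η = 1 − T_C/T_H = 1 − 306.48/751.00 = 0.592.

η ≈ 0.592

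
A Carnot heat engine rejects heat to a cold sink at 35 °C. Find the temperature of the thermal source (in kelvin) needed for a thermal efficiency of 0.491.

T_H ≈ 605.4 K

T_C = 35 °C → 35 + 273.15 = 308.15 K.
From η = 1 − T_C/T_H, solving for T_H gives T_H = T_C/(1 − η) = 308.15/(1 − 0.491) = 605.4 K.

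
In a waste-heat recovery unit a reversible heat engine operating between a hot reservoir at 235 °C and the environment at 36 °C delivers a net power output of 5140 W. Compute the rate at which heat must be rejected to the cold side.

T_H = 235 °C → 235 + 273.15 = 508.15 K.
T_C = 36 °C → 36 + 273.15 = 309.15 K.
η_rev = 1 − T_C/T_H = 1 − 309.15/508.15 = 0.3916.
Since Q_C/Q_H = T_C/T_H and Q_H = W/η, Q_C = W·T_C/(T_H − T_C) = 5140 × 309.15/199.00 = 7985 W.

Q̇_C ≈ 7985 W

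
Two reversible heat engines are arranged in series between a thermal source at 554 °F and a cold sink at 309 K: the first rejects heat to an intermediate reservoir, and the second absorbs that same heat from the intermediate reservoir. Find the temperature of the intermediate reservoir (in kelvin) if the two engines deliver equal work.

T_m ≈ 436 K

T_H = 554 °F → (554 − 32) × 5/9 = 290.00 °C = 563.15 K.
For reversible stages Q_m = Q_H·(T_m/T_H). Setting W₁ = Q_H(1 − T_m/T_H) equal to W₂ = Q_m(1 − T_C/T_m) = Q_H·(T_m − T_C)/T_H gives T_H − T_m = T_m − T_C, so T_m = (T_H + T_C)/2 = (563.15 + 309.00)/2 = 436 K.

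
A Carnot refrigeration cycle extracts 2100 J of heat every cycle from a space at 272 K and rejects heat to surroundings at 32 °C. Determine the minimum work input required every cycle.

T_H = 32 °C → 32 + 273.15 = 305.15 K.
COP_R = T_C/(T_H − T_C) = 272.00/33.15 = 8.2051.
W = Q_C/COP_R = 2100/8.2051 = 256 J.

W_in ≈ 256 J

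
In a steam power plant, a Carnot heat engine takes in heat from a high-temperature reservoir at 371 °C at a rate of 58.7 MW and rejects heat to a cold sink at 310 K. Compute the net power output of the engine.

Ẇ ≈ 30.5 MW

T_H = 371 °C → 371 + 273.15 = 644.15 K.
For a reversible engine, η = 1 − T_C/T_H = 1 − 310.00/644.15 = 0.5187.
W = η·Q_H = 0.5187 × 58.7 = 30.5 MW.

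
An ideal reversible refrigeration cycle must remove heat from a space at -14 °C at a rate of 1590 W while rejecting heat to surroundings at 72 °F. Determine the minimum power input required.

T_H = 72 °F → (72 − 32) × 5/9 = 22.22 °C = 295.37 K.
T_C = -14 °C → -14 + 273.15 = 259.15 K.
Carnot COP: COP_R = T_C/(T_H − T_C) = 259.15/36.22 = 7.1544.
W = Q_C/COP_R = 1590/7.1544 = 222.2 W.

Ẇ_in ≈ 222.2 W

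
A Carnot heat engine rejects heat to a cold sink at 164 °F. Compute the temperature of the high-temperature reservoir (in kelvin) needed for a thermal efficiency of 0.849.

T_C = 164 °F → (164 − 32) × 5/9 = 73.33 °C = 346.48 K.
From η = 1 − T_C/T_H, solving for T_H gives T_H = T_C/(1 − η) = 346.48/(1 − 0.849) = 2290 K.

T_H ≈ 2290 K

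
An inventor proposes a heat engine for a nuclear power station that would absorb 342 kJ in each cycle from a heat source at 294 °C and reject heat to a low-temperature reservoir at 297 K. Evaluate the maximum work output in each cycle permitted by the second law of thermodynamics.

W_max ≈ 162.9 kJ

T_H = 294 °C → 294 + 273.15 = 567.15 K.
No engine can exceed the Carnot limit: η_max = 1 − T_C/T_H = 1 − 297.00/567.15 = 0.4763.
W_max = η_max · Q_H = 0.4763 × 342 = 162.9 kJ.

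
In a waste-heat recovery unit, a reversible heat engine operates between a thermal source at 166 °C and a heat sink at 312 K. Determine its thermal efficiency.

T_H = 166 °C → 166 + 273.15 = 439.15 K.
The Carnot efficiency is η = 1 − T_C/T_H = 1 − 312.00/439.15 = 0.290.

η ≈ 0.290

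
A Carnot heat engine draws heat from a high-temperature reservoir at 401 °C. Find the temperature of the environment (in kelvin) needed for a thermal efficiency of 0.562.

T_H = 401 °C → 401 + 273.15 = 674.15 K.
From η = 1 − T_C/T_H, T_C = T_H·(1 − η) = 674.15 × (1 − 0.562) = 295 K.

T_C ≈ 295 K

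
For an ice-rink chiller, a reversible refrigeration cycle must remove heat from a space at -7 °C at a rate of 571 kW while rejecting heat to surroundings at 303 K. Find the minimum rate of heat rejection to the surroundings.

Q̇_H ≈ 650 kW

T_C = -7 °C → -7 + 273.15 = 266.15 K.
For a reversible cycle Q_H/Q_C = T_H/T_C, so Q_H = Q_C·T_H/T_C = 571 × 303.00/266.15 = 650 kW.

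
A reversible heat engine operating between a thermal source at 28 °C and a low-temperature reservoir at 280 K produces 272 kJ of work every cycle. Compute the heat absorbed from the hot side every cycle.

T_H = 28 °C → 28 + 273.15 = 301.15 K.
η_rev = 1 − T_C/T_H = 1 − 280.00/301.15 = 0.0702.
Q_H = W/η = 272/0.0702 = 3873 kJ.

Q_H ≈ 3873 kJ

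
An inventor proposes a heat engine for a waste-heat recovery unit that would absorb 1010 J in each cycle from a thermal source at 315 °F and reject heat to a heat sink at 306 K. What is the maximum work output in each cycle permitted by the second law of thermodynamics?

W_max ≈ 291.9 J

T_H = 315 °F → (315 − 32) × 5/9 = 157.22 °C = 430.37 K.
No engine can exceed the Carnot limit: η_max = 1 − T_C/T_H = 1 − 306.00/430.37 = 0.2890.
W_max = η_max · Q_H = 0.2890 × 1010 = 291.9 J.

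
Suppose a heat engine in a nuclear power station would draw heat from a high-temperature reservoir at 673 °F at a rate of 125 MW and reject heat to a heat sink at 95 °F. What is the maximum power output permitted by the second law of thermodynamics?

Ẇ_max ≈ 63.79 MW

T_H = 673 °F → (673 − 32) × 5/9 = 356.11 °C = 629.26 K.
T_C = 95 °F → (95 − 32) × 5/9 = 35.00 °C = 308.15 K.
The upper bound on efficiency is η_max = 1 − T_C/T_H = 1 − 308.15/629.26 = 0.5103.
W_max = η_max · Q_H = 0.5103 × 125 = 63.79 MW.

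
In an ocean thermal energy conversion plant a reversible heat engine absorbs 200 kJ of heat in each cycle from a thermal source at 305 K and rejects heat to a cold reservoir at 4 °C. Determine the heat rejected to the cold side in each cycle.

Q_C ≈ 182 kJ

T_C = 4 °C → 4 + 273.15 = 277.15 K.
Carnot efficiency: η = 1 − T_C/T_H = 1 − 277.15/305.00 = 0.0913.
For a reversible cycle Q_C/Q_H = T_C/T_H, so Q_C = 200 × 277.15/305.00 = 182 kJ.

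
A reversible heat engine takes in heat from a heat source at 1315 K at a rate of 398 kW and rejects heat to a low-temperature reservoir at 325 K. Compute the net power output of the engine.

Ẇ ≈ 299.6 kW

η_rev = 1 − T_C/T_H = 1 − 325.00/1315.00 = 0.7529.
W = η·Q_H = 0.7529 × 398 = 299.6 kW.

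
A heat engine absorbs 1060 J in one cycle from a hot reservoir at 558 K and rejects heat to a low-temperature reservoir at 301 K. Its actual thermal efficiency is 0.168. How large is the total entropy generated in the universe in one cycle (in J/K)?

W = η·Q_H = 0.168 × 1060 = 178.1 J, so Q_C = Q_H − W = 881.9 J.
Reservoir entropy changes: ΔS_H = −Q_H/T_H = −1060/558.00 = -1.900 J/K and ΔS_C = +Q_C/T_C = 881.9/301.00 = 2.930 J/K.
ΔS_univ = −Q_H/T_H + Q_C/T_C = 1.030 J/K (> 0, since η = 0.168 < η_Carnot = 0.461).

ΔS_univ ≈ 1.030 J/K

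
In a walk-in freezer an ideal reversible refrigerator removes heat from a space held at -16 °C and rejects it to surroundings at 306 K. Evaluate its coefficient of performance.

T_C = -16 °C → -16 + 273.15 = 257.15 K.
For a reversible refrigerator, COP_R = T_C/(T_H − T_C) = 257.15/(306.00 − 257.15) = 5.26.

COP_R ≈ 5.26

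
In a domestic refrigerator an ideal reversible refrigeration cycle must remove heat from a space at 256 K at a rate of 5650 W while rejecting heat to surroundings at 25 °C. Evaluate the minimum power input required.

Ẇ_in ≈ 930.3 W

T_H = 25 °C → 25 + 273.15 = 298.15 K.
The reversible coefficient of performance is COP_R = T_C/(T_H − T_C) = 256.00/42.15 = 6.0735.
W = Q_C/COP_R = 5650/6.0735 = 930.3 W.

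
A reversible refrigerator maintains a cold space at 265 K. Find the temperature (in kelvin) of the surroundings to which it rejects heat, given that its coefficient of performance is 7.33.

T_H ≈ 301 K

COP_R = T_C/(T_H − T_C) ⇒ T_H = T_C·(1 + 1/COP_R) = 265.00 × (1 + 1/7.33) = 301 K.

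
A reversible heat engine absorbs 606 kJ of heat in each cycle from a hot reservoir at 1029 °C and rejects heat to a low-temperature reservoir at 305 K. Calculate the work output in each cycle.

W ≈ 464 kJ

T_H = 1029 °C → 1029 + 273.15 = 1302.15 K.
The Carnot efficiency is η = 1 − T_C/T_H = 1 − 305.00/1302.15 = 0.7658.
W = η·Q_H = 0.7658 × 606 = 464 kJ.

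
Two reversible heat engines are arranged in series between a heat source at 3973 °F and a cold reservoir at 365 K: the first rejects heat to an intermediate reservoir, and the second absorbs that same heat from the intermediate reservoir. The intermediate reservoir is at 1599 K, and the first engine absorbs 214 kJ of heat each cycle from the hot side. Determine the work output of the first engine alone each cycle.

T_H = 3973 °F → (3973 − 32) × 5/9 = 2189.44 °C = 2462.59 K.
First-stage efficiency η₁ = 1 − T_m/T_H = 1 − 1599.00/2462.59 = 0.3507.
W₁ = η₁·Q_H = 0.3507 × 214 = 75.0 kJ.

W₁ ≈ 75.0 kJ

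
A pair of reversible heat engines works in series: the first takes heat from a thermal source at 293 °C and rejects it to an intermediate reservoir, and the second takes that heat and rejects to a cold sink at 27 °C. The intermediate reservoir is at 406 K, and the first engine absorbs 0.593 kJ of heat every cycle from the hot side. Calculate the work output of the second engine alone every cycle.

T_H = 293 °C → 293 + 273.15 = 566.15 K.
T_C = 27 °C → 27 + 273.15 = 300.15 K.
Heat entering the second stage: Q_m = Q_H·(T_m/T_H) = 0.593 × 406.00/566.15 = 0.425 kJ.
Second-stage efficiency η₂ = 1 − T_C/T_m = 1 − 300.15/406.00 = 0.2607, so W₂ = η₂·Q_m = 0.111 kJ.

W₂ ≈ 0.111 kJ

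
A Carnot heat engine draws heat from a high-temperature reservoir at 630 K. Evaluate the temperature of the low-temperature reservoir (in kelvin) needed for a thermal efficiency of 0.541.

From η = 1 − T_C/T_H, T_C = T_H·(1 − η) = 630.00 × (1 − 0.541) = 289 K.

T_C ≈ 289 K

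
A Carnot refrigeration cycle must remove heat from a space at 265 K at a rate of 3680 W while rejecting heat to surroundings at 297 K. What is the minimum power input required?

COP_R = T_C/(T_H − T_C) = 265.00/32.00 = 8.2812.
W = Q_C/COP_R = 3680/8.2812 = 444.4 W.

Ẇ_in ≈ 444.4 W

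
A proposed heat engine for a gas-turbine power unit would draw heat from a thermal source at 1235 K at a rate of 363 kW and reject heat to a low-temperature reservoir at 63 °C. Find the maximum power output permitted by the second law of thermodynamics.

Ẇ_max ≈ 264 kW

T_C = 63 °C → 63 + 273.15 = 336.15 K.
The second-law ceiling is the Carnot efficiency, η_max = 1 − T_C/T_H = 1 − 336.15/1235.00 = 0.7278.
W_max = η_max · Q_H = 0.7278 × 363 = 264 kW.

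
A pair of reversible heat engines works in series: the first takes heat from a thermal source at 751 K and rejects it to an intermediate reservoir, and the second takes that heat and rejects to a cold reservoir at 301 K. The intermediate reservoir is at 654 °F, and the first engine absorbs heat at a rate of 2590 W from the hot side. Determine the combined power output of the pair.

Ẇ_total ≈ 1550 W

Two reversible stages in series are equivalent to a single Carnot engine between T_H and T_C, so η_total = 1 − T_C/T_H = 1 − 301.00/751.00 = 0.5992.
W_total = η_total · Q_H = 0.5992 × 2590 = 1550 W.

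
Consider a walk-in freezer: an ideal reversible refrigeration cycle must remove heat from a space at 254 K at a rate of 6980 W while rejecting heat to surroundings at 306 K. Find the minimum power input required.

Ẇ_in ≈ 1430 W

Carnot COP: COP_R = T_C/(T_H − T_C) = 254.00/52.00 = 4.8846.
W = Q_C/COP_R = 6980/4.8846 = 1430 W.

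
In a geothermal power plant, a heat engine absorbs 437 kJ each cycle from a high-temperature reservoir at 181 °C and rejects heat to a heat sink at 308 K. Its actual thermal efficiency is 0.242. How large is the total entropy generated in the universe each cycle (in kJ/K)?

ΔS_univ ≈ 0.113 kJ/K

T_H = 181 °C → 181 + 273.15 = 454.15 K.
W = η·Q_H = 0.242 × 437 = 105.8 kJ, so Q_C = Q_H − W = 331.2 kJ.
Entropy balance on the reservoirs: −Q_H/T_H = -0.9622 kJ/K, +Q_C/T_C = 1.075 kJ/K.
ΔS_univ = −Q_H/T_H + Q_C/T_C = 0.113 kJ/K (> 0, since η = 0.242 < η_Carnot = 0.322).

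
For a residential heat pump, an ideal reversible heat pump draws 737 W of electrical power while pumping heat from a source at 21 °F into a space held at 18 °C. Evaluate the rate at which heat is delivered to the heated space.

T_H = 18 °C → 18 + 273.15 = 291.15 K.
T_C = 21 °F → (21 − 32) × 5/9 = -6.11 °C = 267.04 K.
Reversible heating COP: COP_HP = T_H/(T_H − T_C) = 291.15/24.11 = 12.0753.
Q_H = COP_HP · W = 12.0753 × 737 = 8900 W.

Q̇_H ≈ 8900 W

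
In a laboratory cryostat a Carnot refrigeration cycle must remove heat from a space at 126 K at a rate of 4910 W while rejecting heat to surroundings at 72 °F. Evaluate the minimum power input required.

Ẇ_in ≈ 6600 W

T_H = 72 °F → (72 − 32) × 5/9 = 22.22 °C = 295.37 K.
The reversible coefficient of performance is COP_R = T_C/(T_H − T_C) = 126.00/169.37 = 0.7439.
W = Q_C/COP_R = 4910/0.7439 = 6600 W.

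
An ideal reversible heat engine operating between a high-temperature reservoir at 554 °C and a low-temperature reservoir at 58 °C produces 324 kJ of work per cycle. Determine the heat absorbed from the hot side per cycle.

Q_H ≈ 540.3 kJ

T_H = 554 °C → 554 + 273.15 = 827.15 K.
T_C = 58 °C → 58 + 273.15 = 331.15 K.
For a reversible engine, η = 1 − T_C/T_H = 1 − 331.15/827.15 = 0.5996.
Q_H = W/η = 324/0.5996 = 540.3 kJ.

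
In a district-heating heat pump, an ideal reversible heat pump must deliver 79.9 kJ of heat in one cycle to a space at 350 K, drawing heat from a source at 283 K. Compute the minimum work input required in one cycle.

W_in ≈ 15.3 kJ

For a reversible heat pump, COP_HP = T_H/(T_H − T_C) = 350.00/67.00 = 5.2239.
W = Q_H/COP_HP = 79.9/5.2239 = 15.3 kJ.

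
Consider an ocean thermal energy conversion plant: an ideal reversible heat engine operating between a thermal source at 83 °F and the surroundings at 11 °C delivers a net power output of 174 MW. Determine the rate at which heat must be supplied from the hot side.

T_H = 83 °F → (83 − 32) × 5/9 = 28.33 °C = 301.48 K.
T_C = 11 °C → 11 + 273.15 = 284.15 K.
Since the cycle is reversible, η = 1 − T_C/T_H = 1 − 284.15/301.48 = 0.0575.
Q_H = W/η = 174/0.0575 = 3030 MW.

Q̇_H ≈ 3030 MW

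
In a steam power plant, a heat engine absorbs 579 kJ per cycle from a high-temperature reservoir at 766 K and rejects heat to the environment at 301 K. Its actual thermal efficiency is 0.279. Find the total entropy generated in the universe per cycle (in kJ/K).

W = η·Q_H = 0.279 × 579 = 161.5 kJ, so Q_C = Q_H − W = 417.5 kJ.
The hot reservoir loses entropy Q_H/T_H = 579/766.00 = 0.7559 kJ/K; the cold reservoir gains Q_C/T_C = 417.5/301.00 = 1.387 kJ/K.
ΔS_univ = −Q_H/T_H + Q_C/T_C = 0.631 kJ/K (> 0, since η = 0.279 < η_Carnot = 0.607).

ΔS_univ ≈ 0.631 kJ/K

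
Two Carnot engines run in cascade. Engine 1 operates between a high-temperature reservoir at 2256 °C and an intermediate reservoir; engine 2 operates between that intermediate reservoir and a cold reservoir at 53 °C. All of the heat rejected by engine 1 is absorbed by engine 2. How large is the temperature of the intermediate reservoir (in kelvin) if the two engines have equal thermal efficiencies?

T_H = 2256 °C → 2256 + 273.15 = 2529.15 K.
T_C = 53 °C → 53 + 273.15 = 326.15 K.
Equal efficiencies require 1 − T_m/T_H = 1 − T_C/T_m, i.e. T_m/T_H = T_C/T_m, so T_m = √(T_H·T_C) = √(2529.15 × 326.15) = 908 K.

T_m ≈ 908 K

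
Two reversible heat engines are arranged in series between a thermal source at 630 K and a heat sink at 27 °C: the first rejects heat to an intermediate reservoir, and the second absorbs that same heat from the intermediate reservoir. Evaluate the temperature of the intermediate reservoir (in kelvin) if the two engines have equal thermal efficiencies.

T_m ≈ 434.8 K

T_C = 27 °C → 27 + 273.15 = 300.15 K.
Equal efficiencies require 1 − T_m/T_H = 1 − T_C/T_m, i.e. T_m/T_H = T_C/T_m, so T_m = √(T_H·T_C) = √(630.00 × 300.15) = 434.8 K.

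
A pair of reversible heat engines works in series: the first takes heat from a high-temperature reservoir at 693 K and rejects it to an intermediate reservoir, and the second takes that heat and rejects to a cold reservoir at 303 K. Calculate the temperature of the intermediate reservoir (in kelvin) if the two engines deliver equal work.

T_m ≈ 498.0 K

For reversible stages Q_m = Q_H·(T_m/T_H). Setting W₁ = Q_H(1 − T_m/T_H) equal to W₂ = Q_m(1 − T_C/T_m) = Q_H·(T_m − T_C)/T_H gives T_H − T_m = T_m − T_C, so T_m = (T_H + T_C)/2 = (693.00 + 303.00)/2 = 498.0 K.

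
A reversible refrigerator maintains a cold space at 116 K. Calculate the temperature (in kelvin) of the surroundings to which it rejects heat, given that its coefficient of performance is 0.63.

T_H ≈ 300.1 K

COP_R = T_C/(T_H − T_C) ⇒ T_H = T_C·(1 + 1/COP_R) = 116.00 × (1 + 1/0.63) = 300.1 K.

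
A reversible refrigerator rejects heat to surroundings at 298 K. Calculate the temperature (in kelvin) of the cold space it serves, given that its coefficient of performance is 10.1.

COP_R = T_C/(T_H − T_C) ⇒ T_C = T_H·COP_R/(1 + COP_R) = 298.00 × 10.1/(1 + 10.1) = 271.2 K.

T_C ≈ 271.2 K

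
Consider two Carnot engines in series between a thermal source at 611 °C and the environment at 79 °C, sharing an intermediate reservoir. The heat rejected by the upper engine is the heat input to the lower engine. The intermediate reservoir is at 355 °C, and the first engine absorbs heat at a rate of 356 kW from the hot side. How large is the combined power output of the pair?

T_H = 611 °C → 611 + 273.15 = 884.15 K.
T_C = 79 °C → 79 + 273.15 = 352.15 K.
Two reversible stages in series are equivalent to a single Carnot engine between T_H and T_C, so η_total = 1 − T_C/T_H = 1 − 352.15/884.15 = 0.6017.
W_total = η_total · Q_H = 0.6017 × 356 = 214 kW.

Ẇ_total ≈ 214 kW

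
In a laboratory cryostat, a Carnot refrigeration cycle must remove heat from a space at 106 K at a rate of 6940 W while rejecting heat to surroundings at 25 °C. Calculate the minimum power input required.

T_H = 25 °C → 25 + 273.15 = 298.15 K.
The reversible coefficient of performance is COP_R = T_C/(T_H − T_C) = 106.00/192.15 = 0.5517.
W = Q_C/COP_R = 6940/0.5517 = 12600 W.

Ẇ_in ≈ 12600 W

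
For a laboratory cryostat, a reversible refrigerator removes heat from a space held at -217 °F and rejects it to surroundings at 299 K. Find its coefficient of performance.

T_C = -217 °F → (-217 − 32) × 5/9 = -138.33 °C = 134.82 K.
For a reversible refrigerator, COP_R = T_C/(T_H − T_C) = 134.82/(299.00 − 134.82) = 0.821.

COP_R ≈ 0.821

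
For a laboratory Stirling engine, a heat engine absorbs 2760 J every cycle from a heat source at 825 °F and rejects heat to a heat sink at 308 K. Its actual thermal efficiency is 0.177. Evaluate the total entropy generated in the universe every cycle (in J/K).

ΔS_univ ≈ 3.51 J/K

T_H = 825 °F → (825 − 32) × 5/9 = 440.56 °C = 713.71 K.
W = η·Q_H = 0.177 × 2760 = 488.5 J, so Q_C = Q_H − W = 2271 J.
Entropy balance on the reservoirs: −Q_H/T_H = -3.867 J/K, +Q_C/T_C = 7.375 J/K.
ΔS_univ = −Q_H/T_H + Q_C/T_C = 3.51 J/K (> 0, since η = 0.177 < η_Carnot = 0.568).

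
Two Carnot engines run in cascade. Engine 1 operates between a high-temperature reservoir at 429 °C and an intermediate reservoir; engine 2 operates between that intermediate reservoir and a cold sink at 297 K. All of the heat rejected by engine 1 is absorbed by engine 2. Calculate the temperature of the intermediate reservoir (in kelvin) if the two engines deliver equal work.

T_H = 429 °C → 429 + 273.15 = 702.15 K.
For reversible stages Q_m = Q_H·(T_m/T_H). Setting W₁ = Q_H(1 − T_m/T_H) equal to W₂ = Q_m(1 − T_C/T_m) = Q_H·(T_m − T_C)/T_H gives T_H − T_m = T_m − T_C, so T_m = (T_H + T_C)/2 = (702.15 + 297.00)/2 = 500 K.

T_m ≈ 500 K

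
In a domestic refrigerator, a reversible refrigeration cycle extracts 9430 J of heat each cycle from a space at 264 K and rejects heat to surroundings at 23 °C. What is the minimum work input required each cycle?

W_in ≈ 1148 J

T_H = 23 °C → 23 + 273.15 = 296.15 K.
Carnot COP: COP_R = T_C/(T_H − T_C) = 264.00/32.15 = 8.2115.
W = Q_C/COP_R = 9430/8.2115 = 1148 J.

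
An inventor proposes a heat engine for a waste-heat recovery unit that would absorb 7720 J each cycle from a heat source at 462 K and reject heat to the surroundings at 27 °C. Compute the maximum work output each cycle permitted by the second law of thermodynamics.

W_max ≈ 2700 J

T_C = 27 °C → 27 + 273.15 = 300.15 K.
The upper bound on efficiency is η_max = 1 − T_C/T_H = 1 − 300.15/462.00 = 0.3503.
W_max = η_max · Q_H = 0.3503 × 7720 = 2700 J.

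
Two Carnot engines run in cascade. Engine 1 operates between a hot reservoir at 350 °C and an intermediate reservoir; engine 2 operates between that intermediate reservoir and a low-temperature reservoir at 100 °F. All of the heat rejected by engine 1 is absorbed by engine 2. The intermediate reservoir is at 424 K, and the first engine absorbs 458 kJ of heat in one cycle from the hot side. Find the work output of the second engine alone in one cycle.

T_H = 350 °C → 350 + 273.15 = 623.15 K.
T_C = 100 °F → (100 − 32) × 5/9 = 37.78 °C = 310.93 K.
Heat entering the second stage: Q_m = Q_H·(T_m/T_H) = 458 × 424.00/623.15 = 312 kJ.
Second-stage efficiency η₂ = 1 − T_C/T_m = 1 − 310.93/424.00 = 0.2667, so W₂ = η₂·Q_m = 83.1 kJ.

W₂ ≈ 83.1 kJ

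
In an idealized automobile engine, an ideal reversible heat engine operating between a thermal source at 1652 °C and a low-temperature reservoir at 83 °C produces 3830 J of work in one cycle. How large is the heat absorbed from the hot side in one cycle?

Q_H ≈ 4699 J

T_H = 1652 °C → 1652 + 273.15 = 1925.15 K.
T_C = 83 °C → 83 + 273.15 = 356.15 K.
η_rev = 1 − T_C/T_H = 1 − 356.15/1925.15 = 0.8150.
Q_H = W/η = 3830/0.8150 = 4699 J.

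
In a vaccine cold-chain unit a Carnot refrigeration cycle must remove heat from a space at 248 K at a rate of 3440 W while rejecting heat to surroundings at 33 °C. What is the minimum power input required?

T_H = 33 °C → 33 + 273.15 = 306.15 K.
COP_R = T_C/(T_H − T_C) = 248.00/58.15 = 4.2648.
W = Q_C/COP_R = 3440/4.2648 = 806.6 W.

Ẇ_in ≈ 806.6 W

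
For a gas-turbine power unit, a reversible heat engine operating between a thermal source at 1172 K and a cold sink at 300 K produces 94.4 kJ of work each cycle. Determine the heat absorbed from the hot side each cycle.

Q_H ≈ 127 kJ

For a reversible engine, η = 1 − T_C/T_H = 1 − 300.00/1172.00 = 0.7440.
Q_H = W/η = 94.4/0.7440 = 127 kJ.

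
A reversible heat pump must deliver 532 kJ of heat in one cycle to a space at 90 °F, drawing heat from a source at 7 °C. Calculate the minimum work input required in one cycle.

W_in ≈ 43.9 kJ

T_H = 90 °F → (90 − 32) × 5/9 = 32.22 °C = 305.37 K.
T_C = 7 °C → 7 + 273.15 = 280.15 K.
Reversible heating COP: COP_HP = T_H/(T_H − T_C) = 305.37/25.22 = 12.1073.
W = Q_H/COP_HP = 532/12.1073 = 43.9 kJ.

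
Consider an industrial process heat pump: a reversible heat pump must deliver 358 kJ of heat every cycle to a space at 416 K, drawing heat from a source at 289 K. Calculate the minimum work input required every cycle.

W_in ≈ 109 kJ

COP_HP = T_H/(T_H − T_C) = 416.00/127.00 = 3.2756.
W = Q_H/COP_HP = 358/3.2756 = 109 kJ.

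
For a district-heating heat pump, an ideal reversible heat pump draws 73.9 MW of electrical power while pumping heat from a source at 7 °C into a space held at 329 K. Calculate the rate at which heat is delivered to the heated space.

T_C = 7 °C → 7 + 273.15 = 280.15 K.
The Carnot heat-pump COP is COP_HP = T_H/(T_H − T_C) = 329.00/48.85 = 6.7349.
Q_H = COP_HP · W = 6.7349 × 73.9 = 497.7 MW.

Q̇_H ≈ 497.7 MW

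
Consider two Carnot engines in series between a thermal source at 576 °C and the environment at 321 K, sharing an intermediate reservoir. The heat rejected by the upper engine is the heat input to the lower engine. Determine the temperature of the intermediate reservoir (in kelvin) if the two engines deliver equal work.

T_H = 576 °C → 576 + 273.15 = 849.15 K.
For reversible stages Q_m = Q_H·(T_m/T_H). Setting W₁ = Q_H(1 − T_m/T_H) equal to W₂ = Q_m(1 − T_C/T_m) = Q_H·(T_m − T_C)/T_H gives T_H − T_m = T_m − T_C, so T_m = (T_H + T_C)/2 = (849.15 + 321.00)/2 = 585 K.

T_m ≈ 585 K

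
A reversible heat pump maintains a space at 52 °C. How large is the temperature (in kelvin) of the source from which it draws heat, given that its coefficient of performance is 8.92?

T_C ≈ 289 K

T_H = 52 °C → 52 + 273.15 = 325.15 K.
COP_HP = T_H/(T_H − T_C) ⇒ T_C = T_H·(COP_HP − 1)/COP_HP = 325.15 × (8.92 − 1)/8.92 = 289 K.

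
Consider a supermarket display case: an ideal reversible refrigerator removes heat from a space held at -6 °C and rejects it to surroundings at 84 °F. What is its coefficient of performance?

T_H = 84 °F → (84 − 32) × 5/9 = 28.89 °C = 302.04 K.
T_C = -6 °C → -6 + 273.15 = 267.15 K.
Carnot COP: COP_R = T_C/(T_H − T_C) = 267.15/(302.04 − 267.15) = 7.657.

COP_R ≈ 7.657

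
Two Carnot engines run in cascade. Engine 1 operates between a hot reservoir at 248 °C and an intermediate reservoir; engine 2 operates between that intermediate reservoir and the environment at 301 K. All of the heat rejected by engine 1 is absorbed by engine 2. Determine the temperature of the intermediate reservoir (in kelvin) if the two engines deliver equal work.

T_H = 248 °C → 248 + 273.15 = 521.15 K.
For reversible stages Q_m = Q_H·(T_m/T_H). Setting W₁ = Q_H(1 − T_m/T_H) equal to W₂ = Q_m(1 − T_C/T_m) = Q_H·(T_m − T_C)/T_H gives T_H − T_m = T_m − T_C, so T_m = (T_H + T_C)/2 = (521.15 + 301.00)/2 = 411.1 K.

T_m ≈ 411.1 K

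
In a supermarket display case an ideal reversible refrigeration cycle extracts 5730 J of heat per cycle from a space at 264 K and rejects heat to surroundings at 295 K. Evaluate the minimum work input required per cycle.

COP_R = T_C/(T_H − T_C) = 264.00/31.00 = 8.5161.
W = Q_C/COP_R = 5730/8.5161 = 672.8 J.

W_in ≈ 672.8 J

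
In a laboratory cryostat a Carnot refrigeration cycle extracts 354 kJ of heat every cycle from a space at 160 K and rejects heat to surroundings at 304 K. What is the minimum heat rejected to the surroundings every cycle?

For a reversible cycle Q_H/Q_C = T_H/T_C, so Q_H = Q_C·T_H/T_C = 354 × 304.00/160.00 = 672.6 kJ.

Q_H ≈ 672.6 kJ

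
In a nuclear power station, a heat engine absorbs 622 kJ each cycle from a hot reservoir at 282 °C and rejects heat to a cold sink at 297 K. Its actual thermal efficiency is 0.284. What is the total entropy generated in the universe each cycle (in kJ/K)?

T_H = 282 °C → 282 + 273.15 = 555.15 K.
W = η·Q_H = 0.284 × 622 = 176.6 kJ, so Q_C = Q_H − W = 445.4 kJ.
Reservoir entropy changes: ΔS_H = −Q_H/T_H = −622/555.15 = -1.120 kJ/K and ΔS_C = +Q_C/T_C = 445.4/297.00 = 1.500 kJ/K.
ΔS_univ = −Q_H/T_H + Q_C/T_C = 0.3791 kJ/K (> 0, since η = 0.284 < η_Carnot = 0.465).

ΔS_univ ≈ 0.3791 kJ/K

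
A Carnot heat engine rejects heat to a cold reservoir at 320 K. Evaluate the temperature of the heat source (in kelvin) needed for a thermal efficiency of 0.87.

T_H ≈ 2462 K

From η = 1 − T_C/T_H, solving for T_H gives T_H = T_C/(1 − η) = 320.00/(1 − 0.87) = 2462 K.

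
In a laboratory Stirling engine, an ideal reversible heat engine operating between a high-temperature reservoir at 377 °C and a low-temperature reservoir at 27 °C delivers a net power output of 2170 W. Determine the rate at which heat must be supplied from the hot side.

Q̇_H ≈ 4030 W

T_H = 377 °C → 377 + 273.15 = 650.15 K.
T_C = 27 °C → 27 + 273.15 = 300.15 K.
Since the cycle is reversible, η = 1 − T_C/T_H = 1 − 300.15/650.15 = 0.5383.
Q_H = W/η = 2170/0.5383 = 4030 W.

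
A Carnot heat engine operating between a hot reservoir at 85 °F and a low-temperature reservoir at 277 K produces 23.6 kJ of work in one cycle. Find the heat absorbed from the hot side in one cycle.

Q_H ≈ 279.0 kJ

T_H = 85 °F → (85 − 32) × 5/9 = 29.44 °C = 302.59 K.
η_rev = 1 − T_C/T_H = 1 − 277.00/302.59 = 0.0846.
Q_H = W/η = 23.6/0.0846 = 279.0 kJ.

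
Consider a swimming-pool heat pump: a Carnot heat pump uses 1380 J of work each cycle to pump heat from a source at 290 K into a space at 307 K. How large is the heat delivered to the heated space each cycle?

Reversible heating COP: COP_HP = T_H/(T_H − T_C) = 307.00/17.00 = 18.0588.
Q_H = COP_HP · W = 18.0588 × 1380 = 24920 J.

Q_H ≈ 24920 J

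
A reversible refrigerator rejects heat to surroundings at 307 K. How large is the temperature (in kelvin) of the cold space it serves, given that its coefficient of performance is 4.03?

COP_R = T_C/(T_H − T_C) ⇒ T_C = T_H·COP_R/(1 + COP_R) = 307.00 × 4.03/(1 + 4.03) = 246 K.

T_C ≈ 246 K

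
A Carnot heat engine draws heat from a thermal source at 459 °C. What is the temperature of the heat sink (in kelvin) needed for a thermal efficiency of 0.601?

T_C ≈ 292 K

T_H = 459 °C → 459 + 273.15 = 732.15 K.
From η = 1 − T_C/T_H, T_C = T_H·(1 − η) = 732.15 × (1 − 0.601) = 292 K.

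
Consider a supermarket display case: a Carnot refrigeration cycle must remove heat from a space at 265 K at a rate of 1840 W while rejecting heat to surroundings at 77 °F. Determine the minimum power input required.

Ẇ_in ≈ 230.2 W

T_H = 77 °F → (77 − 32) × 5/9 = 25.00 °C = 298.15 K.
Carnot COP: COP_R = T_C/(T_H − T_C) = 265.00/33.15 = 7.9940.
W = Q_C/COP_R = 1840/7.9940 = 230.2 W.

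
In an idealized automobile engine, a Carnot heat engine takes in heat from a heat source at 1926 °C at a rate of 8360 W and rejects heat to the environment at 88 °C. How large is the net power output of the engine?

T_H = 1926 °C → 1926 + 273.15 = 2199.15 K.
T_C = 88 °C → 88 + 273.15 = 361.15 K.
The Carnot efficiency is η = 1 − T_C/T_H = 1 − 361.15/2199.15 = 0.8358.
W = η·Q_H = 0.8358 × 8360 = 6987 W.

Ẇ ≈ 6987 W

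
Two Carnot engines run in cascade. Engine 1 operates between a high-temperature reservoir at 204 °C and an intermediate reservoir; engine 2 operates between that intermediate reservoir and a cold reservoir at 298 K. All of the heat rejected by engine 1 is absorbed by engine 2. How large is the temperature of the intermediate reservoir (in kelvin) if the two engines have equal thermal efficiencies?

T_H = 204 °C → 204 + 273.15 = 477.15 K.
Equal efficiencies require 1 − T_m/T_H = 1 − T_C/T_m, i.e. T_m/T_H = T_C/T_m, so T_m = √(T_H·T_C) = √(477.15 × 298.00) = 377 K.

T_m ≈ 377 K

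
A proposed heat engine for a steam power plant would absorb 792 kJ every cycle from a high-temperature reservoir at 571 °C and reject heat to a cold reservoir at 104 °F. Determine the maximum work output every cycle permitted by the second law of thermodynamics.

W_max ≈ 498.2 kJ

T_H = 571 °C → 571 + 273.15 = 844.15 K.
T_C = 104 °F → (104 − 32) × 5/9 = 40.00 °C = 313.15 K.
By the Carnot theorem, η_max = 1 − T_C/T_H = 1 − 313.15/844.15 = 0.6290.
W_max = η_max · Q_H = 0.6290 × 792 = 498.2 kJ.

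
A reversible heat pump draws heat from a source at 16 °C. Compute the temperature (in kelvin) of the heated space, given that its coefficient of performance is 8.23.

T_H ≈ 329 K

T_C = 16 °C → 16 + 273.15 = 289.15 K.
COP_HP = T_H/(T_H − T_C) ⇒ T_H = T_C·COP_HP/(COP_HP − 1) = 289.15 × 8.23/(8.23 − 1) = 329 K.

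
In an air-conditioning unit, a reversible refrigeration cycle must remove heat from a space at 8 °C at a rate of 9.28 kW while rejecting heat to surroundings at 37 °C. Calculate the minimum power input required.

T_H = 37 °C → 37 + 273.15 = 310.15 K.
T_C = 8 °C → 8 + 273.15 = 281.15 K.
For a reversible refrigerator, COP_R = T_C/(T_H − T_C) = 281.15/29.00 = 9.6948.
W = Q_C/COP_R = 9.28/9.6948 = 0.9572 kW.

Ẇ_in ≈ 0.9572 kW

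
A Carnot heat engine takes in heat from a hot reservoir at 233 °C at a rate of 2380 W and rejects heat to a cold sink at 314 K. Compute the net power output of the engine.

Ẇ ≈ 903.5 W

T_H = 233 °C → 233 + 273.15 = 506.15 K.
Since the cycle is reversible, η = 1 − T_C/T_H = 1 − 314.00/506.15 = 0.3796.
W = η·Q_H = 0.3796 × 2380 = 903.5 W.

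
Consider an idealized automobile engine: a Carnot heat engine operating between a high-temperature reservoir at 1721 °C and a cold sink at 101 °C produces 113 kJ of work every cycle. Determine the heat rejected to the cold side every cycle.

T_H = 1721 °C → 1721 + 273.15 = 1994.15 K.
T_C = 101 °C → 101 + 273.15 = 374.15 K.
Since the cycle is reversible, η = 1 − T_C/T_H = 1 − 374.15/1994.15 = 0.8124.
Since Q_C/Q_H = T_C/T_H and Q_H = W/η, Q_C = W·T_C/(T_H − T_C) = 113 × 374.15/1620.00 = 26.1 kJ.

Q_C ≈ 26.1 kJ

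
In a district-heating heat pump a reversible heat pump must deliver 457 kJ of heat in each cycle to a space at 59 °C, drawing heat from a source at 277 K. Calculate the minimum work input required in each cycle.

W_in ≈ 75.9 kJ

T_H = 59 °C → 59 + 273.15 = 332.15 K.
Reversible heating COP: COP_HP = T_H/(T_H − T_C) = 332.15/55.15 = 6.0227.
W = Q_H/COP_HP = 457/6.0227 = 75.9 kJ.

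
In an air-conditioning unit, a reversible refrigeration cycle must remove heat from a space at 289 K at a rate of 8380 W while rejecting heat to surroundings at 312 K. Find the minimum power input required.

COP_R = T_C/(T_H − T_C) = 289.00/23.00 = 12.5652.
W = Q_C/COP_R = 8380/12.5652 = 666.9 W.

Ẇ_in ≈ 666.9 W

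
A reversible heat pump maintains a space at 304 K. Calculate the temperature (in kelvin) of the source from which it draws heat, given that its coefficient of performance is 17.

T_C ≈ 286 K

COP_HP = T_H/(T_H − T_C) ⇒ T_C = T_H·(COP_HP − 1)/COP_HP = 304.00 × (17 − 1)/17 = 286 K.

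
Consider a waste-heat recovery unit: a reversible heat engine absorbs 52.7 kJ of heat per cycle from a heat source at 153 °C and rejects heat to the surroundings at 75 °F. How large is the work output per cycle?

W ≈ 16.0 kJ

T_H = 153 °C → 153 + 273.15 = 426.15 K.
T_C = 75 °F → (75 − 32) × 5/9 = 23.89 °C = 297.04 K.
η_rev = 1 − T_C/T_H = 1 − 297.04/426.15 = 0.3030.
W = η·Q_H = 0.3030 × 52.7 = 16.0 kJ.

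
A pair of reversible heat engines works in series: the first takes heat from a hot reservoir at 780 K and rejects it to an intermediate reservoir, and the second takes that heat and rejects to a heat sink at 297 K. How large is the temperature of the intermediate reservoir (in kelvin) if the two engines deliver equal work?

For reversible stages Q_m = Q_H·(T_m/T_H). Setting W₁ = Q_H(1 − T_m/T_H) equal to W₂ = Q_m(1 − T_C/T_m) = Q_H·(T_m − T_C)/T_H gives T_H − T_m = T_m − T_C, so T_m = (T_H + T_C)/2 = (780.00 + 297.00)/2 = 538 K.

T_m ≈ 538 K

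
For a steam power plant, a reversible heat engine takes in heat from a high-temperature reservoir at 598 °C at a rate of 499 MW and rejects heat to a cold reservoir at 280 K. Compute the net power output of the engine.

T_H = 598 °C → 598 + 273.15 = 871.15 K.
The Carnot efficiency is η = 1 − T_C/T_H = 1 − 280.00/871.15 = 0.6786.
W = η·Q_H = 0.6786 × 499 = 339 MW.

Ẇ ≈ 339 MW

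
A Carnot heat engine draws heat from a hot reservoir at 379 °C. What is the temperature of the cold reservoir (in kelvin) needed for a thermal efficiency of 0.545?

T_H = 379 °C → 379 + 273.15 = 652.15 K.
From η = 1 − T_C/T_H, T_C = T_H·(1 − η) = 652.15 × (1 − 0.545) = 296.7 K.

T_C ≈ 296.7 K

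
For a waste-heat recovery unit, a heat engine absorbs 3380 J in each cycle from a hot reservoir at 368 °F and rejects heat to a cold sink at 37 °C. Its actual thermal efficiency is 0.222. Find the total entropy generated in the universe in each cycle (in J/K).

T_H = 368 °F → (368 − 32) × 5/9 = 186.67 °C = 459.82 K.
T_C = 37 °C → 37 + 273.15 = 310.15 K.
W = η·Q_H = 0.222 × 3380 = 750.4 J, so Q_C = Q_H − W = 2630 J.
Entropy balance on the reservoirs: −Q_H/T_H = -7.351 J/K, +Q_C/T_C = 8.479 J/K.
ΔS_univ = −Q_H/T_H + Q_C/T_C = 1.128 J/K (> 0, since η = 0.222 < η_Carnot = 0.325).

ΔS_univ ≈ 1.128 J/K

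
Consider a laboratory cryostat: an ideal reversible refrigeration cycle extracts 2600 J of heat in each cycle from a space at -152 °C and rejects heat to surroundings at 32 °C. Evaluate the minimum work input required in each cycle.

T_H = 32 °C → 32 + 273.15 = 305.15 K.
T_C = -152 °C → -152 + 273.15 = 121.15 K.
COP_R = T_C/(T_H − T_C) = 121.15/184.00 = 0.6584.
W = Q_C/COP_R = 2600/0.6584 = 3950 J.

W_in ≈ 3950 J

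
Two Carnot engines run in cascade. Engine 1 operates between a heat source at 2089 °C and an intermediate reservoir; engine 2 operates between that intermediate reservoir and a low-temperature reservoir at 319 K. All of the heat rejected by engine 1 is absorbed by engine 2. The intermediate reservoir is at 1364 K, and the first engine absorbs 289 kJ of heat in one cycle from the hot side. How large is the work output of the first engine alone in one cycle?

W₁ ≈ 122.1 kJ

T_H = 2089 °C → 2089 + 273.15 = 2362.15 K.
First-stage efficiency η₁ = 1 − T_m/T_H = 1 − 1364.00/2362.15 = 0.4226.
W₁ = η₁·Q_H = 0.4226 × 289 = 122.1 kJ.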